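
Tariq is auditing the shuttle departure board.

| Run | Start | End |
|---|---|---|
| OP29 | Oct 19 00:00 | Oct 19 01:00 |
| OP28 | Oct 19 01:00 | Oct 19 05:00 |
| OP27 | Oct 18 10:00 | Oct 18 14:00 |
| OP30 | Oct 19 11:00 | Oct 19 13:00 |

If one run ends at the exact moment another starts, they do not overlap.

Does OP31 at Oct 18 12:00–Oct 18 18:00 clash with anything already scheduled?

OP27: starts Oct 18 10:00 before OP31 ends Oct 18 18:00, and ends Oct 18 14:00 after OP31 starts Oct 18 12:00 → overlap.
OP29: starts Oct 19 00:00 at or after OP31 ends Oct 18 18:00 → clear.
OP28: starts Oct 19 01:00 at or after OP31 ends Oct 18 18:00 → clear.
OP30: starts Oct 19 11:00 at or after OP31 ends Oct 18 18:00 → clear.
OP31 overlaps OP27.

Yes — it overlaps OP27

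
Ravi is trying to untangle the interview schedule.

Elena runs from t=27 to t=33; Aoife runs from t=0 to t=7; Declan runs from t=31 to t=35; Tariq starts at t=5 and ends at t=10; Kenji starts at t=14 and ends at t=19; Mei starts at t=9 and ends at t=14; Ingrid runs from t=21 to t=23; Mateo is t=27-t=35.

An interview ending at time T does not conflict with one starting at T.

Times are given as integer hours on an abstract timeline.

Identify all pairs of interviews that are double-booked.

Sorted by start: Aoife, Tariq, Mei, Kenji, Ingrid, Elena, Mateo, Declan.
Tariq starts before Aoife ends → Aoife and Tariq overlap.
Mei starts after Aoife ends; Aoife is clear from here.
Mei starts before Tariq ends → Tariq and Mei overlap.
Kenji starts after Tariq ends; Tariq is clear from here.
Kenji starts exactly when Mei ends (back-to-back, no overlap); Mei is clear from here.
Ingrid starts after Kenji ends; Kenji is clear from here.
Elena starts after Ingrid ends; Ingrid is clear from here.
Mateo starts before Elena ends → Elena and Mateo overlap.
Declan starts before Elena ends → Elena and Declan overlap.
Declan starts before Mateo ends → Mateo and Declan overlap.

Aoife & Tariq, Declan & Elena, Declan & Mateo, Elena & Mateo, Mei & Tariq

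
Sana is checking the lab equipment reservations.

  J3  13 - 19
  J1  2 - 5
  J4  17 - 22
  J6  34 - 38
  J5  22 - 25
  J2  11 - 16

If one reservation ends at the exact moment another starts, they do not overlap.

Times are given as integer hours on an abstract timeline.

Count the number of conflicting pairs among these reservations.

2

Sorted by start: J1, J2, J3, J4, J5, J6.
J2 starts after J1 ends, so J1 has no further overlaps.
J3 starts before J2 ends → J2 and J3 overlap.
J4 starts after J2 ends, so J2 has no further overlaps.
J4 starts before J3 ends → J3 and J4 overlap.
J5 starts after J3 ends, so J3 has no further overlaps.
J5 starts exactly when J4 ends (back-to-back, no overlap), so J4 has no further overlaps.
J6 starts after J5 ends.
Overlapping pairs: J2 & J3, J3 & J4 — 2 in total.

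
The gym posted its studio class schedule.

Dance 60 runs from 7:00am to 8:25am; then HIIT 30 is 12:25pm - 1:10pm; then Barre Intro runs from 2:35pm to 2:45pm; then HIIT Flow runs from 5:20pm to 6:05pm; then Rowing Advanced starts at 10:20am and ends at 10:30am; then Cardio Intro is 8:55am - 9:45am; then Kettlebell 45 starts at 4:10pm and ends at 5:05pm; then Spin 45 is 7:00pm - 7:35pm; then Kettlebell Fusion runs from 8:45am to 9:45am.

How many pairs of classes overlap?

1

Sorted by start: Dance 60, Kettlebell Fusion, Cardio Intro, Rowing Advanced, HIIT 30, Barre Intro, Kettlebell 45, HIIT Flow, Spin 45.
Kettlebell Fusion starts after Dance 60 ends, so Dance 60 has no further overlaps.
Cardio Intro starts before Kettlebell Fusion ends → Kettlebell Fusion and Cardio Intro overlap.
Rowing Advanced starts after Kettlebell Fusion ends, so Kettlebell Fusion has no further overlaps.
Rowing Advanced starts after Cardio Intro ends, so Cardio Intro has no further overlaps.
HIIT 30 starts after Rowing Advanced ends, so Rowing Advanced has no further overlaps.
Barre Intro starts after HIIT 30 ends, so HIIT 30 has no further overlaps.
Kettlebell 45 starts after Barre Intro ends, so Barre Intro has no further overlaps.
HIIT Flow starts after Kettlebell 45 ends, so Kettlebell 45 has no further overlaps.
Spin 45 starts after HIIT Flow ends.
Overlapping pairs: Cardio Intro & Kettlebell Fusion — 1 in total.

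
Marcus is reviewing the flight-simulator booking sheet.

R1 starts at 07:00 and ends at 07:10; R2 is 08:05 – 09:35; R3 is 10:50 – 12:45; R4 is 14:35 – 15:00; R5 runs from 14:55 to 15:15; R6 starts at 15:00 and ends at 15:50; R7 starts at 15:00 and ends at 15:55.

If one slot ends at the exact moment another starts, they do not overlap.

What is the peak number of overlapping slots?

Sweep the timeline, counting +1 at each start and −1 at each end (ends before starts at a tie):
07:00 start R1 → 1
07:10 end R1 → 0
08:05 start R2 → 1
09:35 end R2 → 0
10:50 start R3 → 1
12:45 end R3 → 0
14:35 start R4 → 1
14:55 start R5 → 2
15:00 end R4 → 1
15:00 start R6 → 2
15:00 start R7 → 3
15:15 end R5 → 2
15:50 end R6 → 1
15:55 end R7 → 0
Peak is 3, at 15:00 (R5, R6, R7).

3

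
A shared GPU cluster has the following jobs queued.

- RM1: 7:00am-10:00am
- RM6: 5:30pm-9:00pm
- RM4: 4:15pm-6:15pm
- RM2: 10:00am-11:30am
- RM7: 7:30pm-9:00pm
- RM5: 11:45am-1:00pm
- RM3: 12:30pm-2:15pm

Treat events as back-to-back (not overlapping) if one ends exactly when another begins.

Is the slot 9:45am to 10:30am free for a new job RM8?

No — it overlaps RM1, RM2

RM1: starts 7:00am before RM8 ends 10:30am, and ends 10:00am after RM8 starts 9:45am → overlap.
RM2: starts 10:00am before RM8 ends 10:30am, and ends 11:30am after RM8 starts 9:45am → overlap.
RM5: starts 11:45am at or after RM8 ends 10:30am → clear.
RM3: starts 12:30pm at or after RM8 ends 10:30am → clear.
RM4: starts 4:15pm at or after RM8 ends 10:30am → clear.
RM6: starts 5:30pm at or after RM8 ends 10:30am → clear.
RM7: starts 7:30pm at or after RM8 ends 10:30am → clear.
RM8 overlaps RM1, RM2.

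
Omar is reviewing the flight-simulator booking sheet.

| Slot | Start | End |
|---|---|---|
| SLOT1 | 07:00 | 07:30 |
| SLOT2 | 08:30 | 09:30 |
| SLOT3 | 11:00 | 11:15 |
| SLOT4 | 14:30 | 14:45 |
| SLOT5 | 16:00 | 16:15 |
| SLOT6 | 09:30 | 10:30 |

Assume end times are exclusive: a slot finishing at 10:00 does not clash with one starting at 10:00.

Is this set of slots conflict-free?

Check each pair: they overlap iff neither finishes before the other starts.
Sorted by start: SLOT1, SLOT2, SLOT6, SLOT3, SLOT4, SLOT5.
SLOT2 starts after SLOT1 ends; SLOT1 is clear from here.
SLOT6 starts exactly when SLOT2 ends (back-to-back, no overlap); SLOT2 is clear from here.
SLOT3 starts after SLOT6 ends; SLOT6 is clear from here.
SLOT4 starts after SLOT3 ends; SLOT3 is clear from here.
SLOT5 starts after SLOT4 ends.
Every pair is clear; the schedule has no overlaps.

Yes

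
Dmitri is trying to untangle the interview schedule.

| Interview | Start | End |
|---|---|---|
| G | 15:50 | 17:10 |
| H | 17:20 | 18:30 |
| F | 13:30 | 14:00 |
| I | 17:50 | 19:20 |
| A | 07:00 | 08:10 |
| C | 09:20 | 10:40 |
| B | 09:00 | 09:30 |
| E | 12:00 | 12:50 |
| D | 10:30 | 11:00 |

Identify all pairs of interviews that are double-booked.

B & C, C & D, H & I

Sorted by start: A, B, C, D, E, F, G, H, I.
B starts after A ends, so A has no further overlaps.
C starts before B ends → B and C overlap.
D starts after B ends, so B has no further overlaps.
D starts before C ends → C and D overlap.
E starts after C ends, so C has no further overlaps.
E starts after D ends, so D has no further overlaps.
F starts after E ends, so E has no further overlaps.
G starts after F ends, so F has no further overlaps.
H starts after G ends, so G has no further overlaps.
I starts before H ends → H and I overlap.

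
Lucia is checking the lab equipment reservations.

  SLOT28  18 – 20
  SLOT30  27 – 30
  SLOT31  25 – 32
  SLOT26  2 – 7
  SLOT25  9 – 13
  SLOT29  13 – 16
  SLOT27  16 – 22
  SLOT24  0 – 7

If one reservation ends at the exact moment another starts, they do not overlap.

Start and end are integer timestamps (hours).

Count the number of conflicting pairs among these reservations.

3

Sorted by start: SLOT24, SLOT26, SLOT25, SLOT29, SLOT27, SLOT28, SLOT31, SLOT30.
SLOT26 starts before SLOT24 ends → SLOT24 and SLOT26 overlap.
SLOT25 starts after SLOT24 ends, so nothing later overlaps SLOT24 either.
SLOT25 starts after SLOT26 ends, so nothing later overlaps SLOT26 either.
SLOT29 starts exactly when SLOT25 ends (back-to-back, no overlap), so nothing later overlaps SLOT25 either.
SLOT27 starts exactly when SLOT29 ends (back-to-back, no overlap), so nothing later overlaps SLOT29 either.
SLOT28 starts before SLOT27 ends → SLOT27 and SLOT28 overlap.
SLOT31 starts after SLOT27 ends, so nothing later overlaps SLOT27 either.
SLOT31 starts after SLOT28 ends, so nothing later overlaps SLOT28 either.
SLOT30 starts before SLOT31 ends → SLOT31 and SLOT30 overlap.
Overlapping pairs: SLOT24 & SLOT26, SLOT27 & SLOT28, SLOT30 & SLOT31 — 3 in total.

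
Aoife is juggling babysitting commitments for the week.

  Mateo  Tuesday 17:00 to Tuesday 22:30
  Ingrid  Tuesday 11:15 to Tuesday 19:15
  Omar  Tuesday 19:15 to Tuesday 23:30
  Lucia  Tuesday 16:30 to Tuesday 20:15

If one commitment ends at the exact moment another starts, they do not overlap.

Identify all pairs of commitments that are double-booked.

Check each pair: they overlap iff neither finishes before the other starts.
Sorted by start: Ingrid, Lucia, Mateo, Omar.
Lucia starts before Ingrid ends → Ingrid and Lucia overlap.
Mateo starts before Ingrid ends → Ingrid and Mateo overlap.
Omar starts exactly when Ingrid ends (back-to-back, no overlap).
Mateo starts before Lucia ends → Lucia and Mateo overlap.
Omar starts before Lucia ends → Lucia and Omar overlap.
Omar starts before Mateo ends → Mateo and Omar overlap.

Ingrid & Lucia, Ingrid & Mateo, Lucia & Mateo, Lucia & Omar, Mateo & Omar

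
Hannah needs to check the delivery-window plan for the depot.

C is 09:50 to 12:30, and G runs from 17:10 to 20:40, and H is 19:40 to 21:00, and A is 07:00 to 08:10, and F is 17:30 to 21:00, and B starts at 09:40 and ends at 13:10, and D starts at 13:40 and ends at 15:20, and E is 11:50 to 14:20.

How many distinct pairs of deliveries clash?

Sorted by start: A, B, C, E, D, G, F, H.
B starts after A ends, so A has no further overlaps.
C starts before B ends → B and C overlap.
E starts before B ends → B and E overlap.
D starts after B ends, so B has no further overlaps.
E starts before C ends → C and E overlap.
D starts after C ends, so C has no further overlaps.
D starts before E ends → E and D overlap.
G starts after E ends, so E has no further overlaps.
G starts after D ends, so D has no further overlaps.
F starts before G ends → G and F overlap.
H starts before G ends → G and H overlap.
H starts before F ends → F and H overlap.
Overlapping pairs: B & C, B & E, C & E, D & E, F & G, F & H, G & H — 7 in total.

7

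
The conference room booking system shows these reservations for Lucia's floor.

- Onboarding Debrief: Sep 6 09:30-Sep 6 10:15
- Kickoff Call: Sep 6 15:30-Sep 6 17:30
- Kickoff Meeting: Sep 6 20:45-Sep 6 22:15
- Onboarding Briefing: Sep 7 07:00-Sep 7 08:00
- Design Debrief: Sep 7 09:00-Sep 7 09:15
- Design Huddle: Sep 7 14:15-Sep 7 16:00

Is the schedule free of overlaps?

Sorted by start: Onboarding Debrief, Kickoff Call, Kickoff Meeting, Onboarding Briefing, Design Debrief, Design Huddle.
Kickoff Call starts after Onboarding Debrief ends — done with Onboarding Debrief.
Kickoff Meeting starts after Kickoff Call ends — done with Kickoff Call.
Onboarding Briefing starts after Kickoff Meeting ends — done with Kickoff Meeting.
Design Debrief starts after Onboarding Briefing ends — done with Onboarding Briefing.
Design Huddle starts after Design Debrief ends.
Every pair is clear; the schedule has no overlaps.

Yes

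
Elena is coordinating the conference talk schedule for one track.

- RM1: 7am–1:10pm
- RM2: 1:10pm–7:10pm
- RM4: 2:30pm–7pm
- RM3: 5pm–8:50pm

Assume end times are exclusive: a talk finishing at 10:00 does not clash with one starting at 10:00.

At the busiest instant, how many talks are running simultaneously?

3

Sort all start/end points and keep a running count:
7am start RM1 → 1
1:10pm end RM1 → 0
1:10pm start RM2 → 1
2:30pm start RM4 → 2
5pm start RM3 → 3
7pm end RM4 → 2
7:10pm end RM2 → 1
8:50pm end RM3 → 0
Peak is 3, at 5pm (RM2, RM3, RM4).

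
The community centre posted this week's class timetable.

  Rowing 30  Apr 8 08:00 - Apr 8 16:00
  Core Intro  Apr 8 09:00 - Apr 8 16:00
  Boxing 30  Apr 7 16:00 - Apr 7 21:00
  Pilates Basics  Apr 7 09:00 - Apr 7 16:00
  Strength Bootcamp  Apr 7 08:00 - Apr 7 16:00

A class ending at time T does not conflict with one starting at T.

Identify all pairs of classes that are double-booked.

Core Intro & Rowing 30, Pilates Basics & Strength Bootcamp

Check each pair: they overlap iff neither finishes before the other starts.
Sorted by start: Strength Bootcamp, Pilates Basics, Boxing 30, Rowing 30, Core Intro.
Pilates Basics starts before Strength Bootcamp ends → Strength Bootcamp and Pilates Basics overlap.
Boxing 30 starts exactly when Strength Bootcamp ends (back-to-back, no overlap) — done with Strength Bootcamp.
Boxing 30 starts exactly when Pilates Basics ends (back-to-back, no overlap) — done with Pilates Basics.
Rowing 30 starts after Boxing 30 ends — done with Boxing 30.
Core Intro starts before Rowing 30 ends → Rowing 30 and Core Intro overlap.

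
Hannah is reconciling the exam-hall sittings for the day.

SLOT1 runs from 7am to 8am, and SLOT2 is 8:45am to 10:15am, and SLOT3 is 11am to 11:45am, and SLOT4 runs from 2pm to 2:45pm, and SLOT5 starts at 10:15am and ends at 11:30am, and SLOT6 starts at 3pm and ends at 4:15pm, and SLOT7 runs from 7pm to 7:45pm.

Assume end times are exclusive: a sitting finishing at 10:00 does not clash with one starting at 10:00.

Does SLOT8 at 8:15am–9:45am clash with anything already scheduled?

SLOT1: ends 8am at or before SLOT8 starts 8:15am → clear.
SLOT2: starts 8:45am before SLOT8 ends 9:45am, and ends 10:15am after SLOT8 starts 8:15am → overlap.
SLOT5: starts 10:15am at or after SLOT8 ends 9:45am → clear.
SLOT3: starts 11am at or after SLOT8 ends 9:45am → clear.
SLOT4: starts 2pm at or after SLOT8 ends 9:45am → clear.
SLOT6: starts 3pm at or after SLOT8 ends 9:45am → clear.
SLOT7: starts 7pm at or after SLOT8 ends 9:45am → clear.
SLOT8 overlaps SLOT2.

Yes — it overlaps SLOT2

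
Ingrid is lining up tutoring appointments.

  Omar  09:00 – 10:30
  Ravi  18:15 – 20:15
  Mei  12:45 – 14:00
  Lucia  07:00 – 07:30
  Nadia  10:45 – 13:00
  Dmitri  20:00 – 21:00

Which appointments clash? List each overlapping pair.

Dmitri & Ravi, Mei & Nadia

Sorted by start: Lucia, Omar, Nadia, Mei, Ravi, Dmitri.
Omar starts after Lucia ends — done with Lucia.
Nadia starts after Omar ends — done with Omar.
Mei starts before Nadia ends → Nadia and Mei overlap.
Ravi starts after Nadia ends — done with Nadia.
Ravi starts after Mei ends — done with Mei.
Dmitri starts before Ravi ends → Ravi and Dmitri overlap.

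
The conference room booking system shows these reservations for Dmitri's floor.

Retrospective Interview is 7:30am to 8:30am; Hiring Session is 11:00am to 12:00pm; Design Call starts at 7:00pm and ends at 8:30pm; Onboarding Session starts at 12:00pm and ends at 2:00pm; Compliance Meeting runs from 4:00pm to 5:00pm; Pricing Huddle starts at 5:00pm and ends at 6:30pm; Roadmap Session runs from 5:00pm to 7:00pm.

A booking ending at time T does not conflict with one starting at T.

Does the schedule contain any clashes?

Yes

Sorted by start: Retrospective Interview, Hiring Session, Onboarding Session, Compliance Meeting, Pricing Huddle, Roadmap Session, Design Call.
Hiring Session starts after Retrospective Interview ends — done with Retrospective Interview.
Onboarding Session starts exactly when Hiring Session ends (back-to-back, no overlap) — done with Hiring Session.
Compliance Meeting starts after Onboarding Session ends — done with Onboarding Session.
Pricing Huddle starts exactly when Compliance Meeting ends (back-to-back, no overlap) — done with Compliance Meeting.
Roadmap Session starts before Pricing Huddle ends → Pricing Huddle and Roadmap Session overlap.
That's a conflict, so the schedule is not conflict-free.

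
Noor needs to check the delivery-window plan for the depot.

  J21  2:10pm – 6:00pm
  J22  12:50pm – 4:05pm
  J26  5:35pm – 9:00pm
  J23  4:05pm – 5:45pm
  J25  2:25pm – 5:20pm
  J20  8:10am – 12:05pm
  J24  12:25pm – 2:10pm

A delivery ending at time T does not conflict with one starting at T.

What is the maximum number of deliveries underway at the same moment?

Sort all start/end points and keep a running count:
8:10am start J20 → 1
12:05pm end J20 → 0
12:25pm start J24 → 1
12:50pm start J22 → 2
2:10pm end J24 → 1
2:10pm start J21 → 2
2:25pm start J25 → 3
4:05pm end J22 → 2
4:05pm start J23 → 3
5:20pm end J25 → 2
5:35pm start J26 → 3
5:45pm end J23 → 2
6:00pm end J21 → 1
9:00pm end J26 → 0
Peak is 3, at 2:25pm (J21, J22, J25).

3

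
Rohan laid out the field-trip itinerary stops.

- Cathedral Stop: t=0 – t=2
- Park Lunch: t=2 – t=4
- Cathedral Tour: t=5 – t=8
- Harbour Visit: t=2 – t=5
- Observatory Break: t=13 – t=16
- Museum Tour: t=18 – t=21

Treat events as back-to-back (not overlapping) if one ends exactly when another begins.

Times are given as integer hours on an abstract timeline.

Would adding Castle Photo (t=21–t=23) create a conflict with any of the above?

Cathedral Stop: ends t=2 at or before Castle Photo starts t=21 → clear.
Park Lunch: ends t=4 at or before Castle Photo starts t=21 → clear.
Harbour Visit: ends t=5 at or before Castle Photo starts t=21 → clear.
Cathedral Tour: ends t=8 at or before Castle Photo starts t=21 → clear.
Observatory Break: ends t=16 at or before Castle Photo starts t=21 → clear.
Museum Tour: ends t=21 at or before Castle Photo starts t=21 → clear.

No — it doesn't clash with anything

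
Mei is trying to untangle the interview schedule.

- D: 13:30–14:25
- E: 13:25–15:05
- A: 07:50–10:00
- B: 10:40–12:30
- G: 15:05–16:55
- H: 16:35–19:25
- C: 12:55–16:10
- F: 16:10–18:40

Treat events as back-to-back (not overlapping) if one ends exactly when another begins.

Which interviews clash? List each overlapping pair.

C & D, C & E, C & G, D & E, F & G, F & H, G & H

Check each pair: they overlap iff neither finishes before the other starts.
Sorted by start: A, B, C, E, D, G, F, H.
B starts after A ends; A is clear from here.
C starts after B ends; B is clear from here.
E starts before C ends → C and E overlap.
D starts before C ends → C and D overlap.
G starts before C ends → C and G overlap.
F starts exactly when C ends (back-to-back, no overlap); C is clear from here.
D starts before E ends → E and D overlap.
G starts exactly when E ends (back-to-back, no overlap); E is clear from here.
G starts after D ends; D is clear from here.
F starts before G ends → G and F overlap.
H starts before G ends → G and H overlap.
H starts before F ends → F and H overlap.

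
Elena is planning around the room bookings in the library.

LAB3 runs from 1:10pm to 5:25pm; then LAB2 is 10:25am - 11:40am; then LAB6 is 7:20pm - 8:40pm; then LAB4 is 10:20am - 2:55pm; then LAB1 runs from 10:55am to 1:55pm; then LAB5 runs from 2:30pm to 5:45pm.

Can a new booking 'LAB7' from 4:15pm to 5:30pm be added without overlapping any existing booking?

LAB4: ends 2:55pm at or before LAB7 starts 4:15pm → clear.
LAB2: ends 11:40am at or before LAB7 starts 4:15pm → clear.
LAB1: ends 1:55pm at or before LAB7 starts 4:15pm → clear.
LAB3: starts 1:10pm before LAB7 ends 5:30pm, and ends 5:25pm after LAB7 starts 4:15pm → overlap.
LAB5: starts 2:30pm before LAB7 ends 5:30pm, and ends 5:45pm after LAB7 starts 4:15pm → overlap.
LAB6: starts 7:20pm at or after LAB7 ends 5:30pm → clear.
LAB7 overlaps LAB3, LAB5.

No — it overlaps LAB3, LAB5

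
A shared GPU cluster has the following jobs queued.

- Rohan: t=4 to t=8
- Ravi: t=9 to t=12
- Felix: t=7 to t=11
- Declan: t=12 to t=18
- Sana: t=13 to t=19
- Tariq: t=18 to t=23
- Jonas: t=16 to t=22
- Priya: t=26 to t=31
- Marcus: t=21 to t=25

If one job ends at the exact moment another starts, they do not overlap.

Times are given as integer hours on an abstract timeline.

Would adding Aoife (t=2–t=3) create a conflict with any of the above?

Rohan: starts t=4 at or after Aoife ends t=3 → clear.
Felix: starts t=7 at or after Aoife ends t=3 → clear.
Ravi: starts t=9 at or after Aoife ends t=3 → clear.
Declan: starts t=12 at or after Aoife ends t=3 → clear.
Sana: starts t=13 at or after Aoife ends t=3 → clear.
Jonas: starts t=16 at or after Aoife ends t=3 → clear.
Tariq: starts t=18 at or after Aoife ends t=3 → clear.
Marcus: starts t=21 at or after Aoife ends t=3 → clear.
Priya: starts t=26 at or after Aoife ends t=3 → clear.

No — it doesn't clash with anything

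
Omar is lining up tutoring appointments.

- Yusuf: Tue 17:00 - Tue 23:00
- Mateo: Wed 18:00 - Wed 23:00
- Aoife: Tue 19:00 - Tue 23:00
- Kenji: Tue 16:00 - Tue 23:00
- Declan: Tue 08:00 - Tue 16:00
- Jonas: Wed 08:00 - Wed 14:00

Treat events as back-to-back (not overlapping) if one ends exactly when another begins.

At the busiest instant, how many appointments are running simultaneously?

3

Sweep the timeline, counting +1 at each start and −1 at each end (ends before starts at a tie):
Tue 08:00 start Declan → 1
Tue 16:00 end Declan → 0
Tue 16:00 start Kenji → 1
Tue 17:00 start Yusuf → 2
Tue 19:00 start Aoife → 3
Tue 23:00 end Aoife → 2
Tue 23:00 end Kenji → 1
Tue 23:00 end Yusuf → 0
Wed 08:00 start Jonas → 1
Wed 14:00 end Jonas → 0
Wed 18:00 start Mateo → 1
Wed 23:00 end Mateo → 0
Peak is 3, at Tue 19:00 (Aoife, Kenji, Yusuf).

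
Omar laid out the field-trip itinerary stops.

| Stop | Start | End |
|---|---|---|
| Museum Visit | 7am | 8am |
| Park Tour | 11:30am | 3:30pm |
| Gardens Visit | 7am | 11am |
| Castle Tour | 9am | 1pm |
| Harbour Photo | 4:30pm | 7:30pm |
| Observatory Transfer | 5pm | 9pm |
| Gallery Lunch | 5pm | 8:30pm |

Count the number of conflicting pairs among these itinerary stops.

Two intervals overlap when each starts before the other ends.
Sorted by start: Museum Visit, Gardens Visit, Castle Tour, Park Tour, Harbour Photo, Observatory Transfer, Gallery Lunch.
Gardens Visit starts before Museum Visit ends → Museum Visit and Gardens Visit overlap.
Castle Tour starts after Museum Visit ends, so nothing later overlaps Museum Visit either.
Castle Tour starts before Gardens Visit ends → Gardens Visit and Castle Tour overlap.
Park Tour starts after Gardens Visit ends, so nothing later overlaps Gardens Visit either.
Park Tour starts before Castle Tour ends → Castle Tour and Park Tour overlap.
Harbour Photo starts after Castle Tour ends, so nothing later overlaps Castle Tour either.
Harbour Photo starts after Park Tour ends, so nothing later overlaps Park Tour either.
Observatory Transfer starts before Harbour Photo ends → Harbour Photo and Observatory Transfer overlap.
Gallery Lunch starts before Harbour Photo ends → Harbour Photo and Gallery Lunch overlap.
Gallery Lunch starts before Observatory Transfer ends → Observatory Transfer and Gallery Lunch overlap.
Overlapping pairs: Castle Tour & Gardens Visit, Castle Tour & Park Tour, Gallery Lunch & Harbour Photo, Gallery Lunch & Observatory Transfer, Gardens Visit & Museum Visit, Harbour Photo & Observatory Transfer — 6 in total.

6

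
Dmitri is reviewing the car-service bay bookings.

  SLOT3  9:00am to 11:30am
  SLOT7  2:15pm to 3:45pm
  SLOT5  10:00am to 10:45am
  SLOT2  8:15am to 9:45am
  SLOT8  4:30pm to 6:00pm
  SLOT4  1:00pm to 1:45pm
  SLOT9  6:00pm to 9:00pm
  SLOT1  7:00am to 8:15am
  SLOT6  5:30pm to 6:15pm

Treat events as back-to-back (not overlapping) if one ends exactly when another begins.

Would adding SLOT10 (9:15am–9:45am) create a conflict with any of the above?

Yes — it overlaps SLOT2, SLOT3

SLOT1: ends 8:15am at or before SLOT10 starts 9:15am → clear.
SLOT2: starts 8:15am before SLOT10 ends 9:45am, and ends 9:45am after SLOT10 starts 9:15am → overlap.
SLOT3: starts 9:00am before SLOT10 ends 9:45am, and ends 11:30am after SLOT10 starts 9:15am → overlap.
SLOT5: starts 10:00am at or after SLOT10 ends 9:45am → clear.
SLOT4: starts 1:00pm at or after SLOT10 ends 9:45am → clear.
SLOT7: starts 2:15pm at or after SLOT10 ends 9:45am → clear.
SLOT8: starts 4:30pm at or after SLOT10 ends 9:45am → clear.
SLOT6: starts 5:30pm at or after SLOT10 ends 9:45am → clear.
SLOT9: starts 6:00pm at or after SLOT10 ends 9:45am → clear.
SLOT10 overlaps SLOT2, SLOT3.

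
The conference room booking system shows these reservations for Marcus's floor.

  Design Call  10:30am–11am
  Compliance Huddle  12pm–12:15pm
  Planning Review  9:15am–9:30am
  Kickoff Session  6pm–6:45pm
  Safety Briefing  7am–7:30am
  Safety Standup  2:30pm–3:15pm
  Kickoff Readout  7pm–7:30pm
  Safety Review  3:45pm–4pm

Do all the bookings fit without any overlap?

Sorted by start: Safety Briefing, Planning Review, Design Call, Compliance Huddle, Safety Standup, Safety Review, Kickoff Session, Kickoff Readout.
Planning Review starts after Safety Briefing ends; Safety Briefing is clear from here.
Design Call starts after Planning Review ends; Planning Review is clear from here.
Compliance Huddle starts after Design Call ends; Design Call is clear from here.
Safety Standup starts after Compliance Huddle ends; Compliance Huddle is clear from here.
Safety Review starts after Safety Standup ends; Safety Standup is clear from here.
Kickoff Session starts after Safety Review ends; Safety Review is clear from here.
Kickoff Readout starts after Kickoff Session ends.
Every pair is clear; the schedule has no overlaps.

Yes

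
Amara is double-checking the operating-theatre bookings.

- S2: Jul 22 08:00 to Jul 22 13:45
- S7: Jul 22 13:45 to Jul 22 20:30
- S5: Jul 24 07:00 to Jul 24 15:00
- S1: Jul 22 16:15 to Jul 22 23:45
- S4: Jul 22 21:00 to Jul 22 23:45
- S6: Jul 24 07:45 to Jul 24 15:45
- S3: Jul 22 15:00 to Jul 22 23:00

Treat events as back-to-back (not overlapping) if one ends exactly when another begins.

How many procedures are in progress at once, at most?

Walk through starts and ends in time order (an end at T is processed before a start at T):
Jul 22 08:00 start S2 → 1
Jul 22 13:45 end S2 → 0
Jul 22 13:45 start S7 → 1
Jul 22 15:00 start S3 → 2
Jul 22 16:15 start S1 → 3
Jul 22 20:30 end S7 → 2
Jul 22 21:00 start S4 → 3
Jul 22 23:00 end S3 → 2
Jul 22 23:45 end S1 → 1
Jul 22 23:45 end S4 → 0
Jul 24 07:00 start S5 → 1
Jul 24 07:45 start S6 → 2
Jul 24 15:00 end S5 → 1
Jul 24 15:45 end S6 → 0
Peak is 3, at Jul 22 16:15 (S1, S3, S7).

3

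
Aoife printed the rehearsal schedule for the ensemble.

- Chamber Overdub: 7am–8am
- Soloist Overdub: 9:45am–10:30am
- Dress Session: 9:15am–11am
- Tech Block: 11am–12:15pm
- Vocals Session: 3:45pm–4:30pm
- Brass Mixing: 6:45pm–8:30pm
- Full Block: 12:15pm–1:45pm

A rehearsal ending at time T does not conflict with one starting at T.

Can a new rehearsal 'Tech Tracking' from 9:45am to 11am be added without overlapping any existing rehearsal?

No — it overlaps Dress Session, Soloist Overdub

Chamber Overdub: ends 8am at or before Tech Tracking starts 9:45am → clear.
Dress Session: starts 9:15am before Tech Tracking ends 11am, and ends 11am after Tech Tracking starts 9:45am → overlap.
Soloist Overdub: starts 9:45am before Tech Tracking ends 11am, and ends 10:30am after Tech Tracking starts 9:45am → overlap.
Tech Block: starts 11am at or after Tech Tracking ends 11am → clear.
Full Block: starts 12:15pm at or after Tech Tracking ends 11am → clear.
Vocals Session: starts 3:45pm at or after Tech Tracking ends 11am → clear.
Brass Mixing: starts 6:45pm at or after Tech Tracking ends 11am → clear.
Tech Tracking overlaps Soloist Overdub, Dress Session.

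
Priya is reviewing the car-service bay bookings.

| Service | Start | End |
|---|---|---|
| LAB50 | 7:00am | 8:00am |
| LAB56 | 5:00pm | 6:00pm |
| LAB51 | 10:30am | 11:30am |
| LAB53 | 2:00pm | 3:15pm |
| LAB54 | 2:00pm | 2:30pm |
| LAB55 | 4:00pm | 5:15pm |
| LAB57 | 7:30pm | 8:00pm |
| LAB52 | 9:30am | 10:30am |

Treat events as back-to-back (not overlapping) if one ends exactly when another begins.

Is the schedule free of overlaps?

Sorted by start: LAB50, LAB52, LAB51, LAB53, LAB54, LAB55, LAB56, LAB57.
LAB52 starts after LAB50 ends, so LAB50 has no further overlaps.
LAB51 starts exactly when LAB52 ends (back-to-back, no overlap), so LAB52 has no further overlaps.
LAB53 starts after LAB51 ends, so LAB51 has no further overlaps.
LAB54 starts before LAB53 ends → LAB53 and LAB54 overlap.
That's a conflict, so the schedule is not conflict-free.

No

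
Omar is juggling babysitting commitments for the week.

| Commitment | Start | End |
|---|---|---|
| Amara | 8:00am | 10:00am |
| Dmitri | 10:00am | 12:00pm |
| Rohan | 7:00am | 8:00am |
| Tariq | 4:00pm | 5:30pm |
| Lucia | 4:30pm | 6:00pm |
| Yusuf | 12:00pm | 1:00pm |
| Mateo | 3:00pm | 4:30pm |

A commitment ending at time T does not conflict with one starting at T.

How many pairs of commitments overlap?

Check each pair: they overlap iff neither finishes before the other starts.
Sorted by start: Rohan, Amara, Dmitri, Yusuf, Mateo, Tariq, Lucia.
Amara starts exactly when Rohan ends (back-to-back, no overlap) — done with Rohan.
Dmitri starts exactly when Amara ends (back-to-back, no overlap) — done with Amara.
Yusuf starts exactly when Dmitri ends (back-to-back, no overlap) — done with Dmitri.
Mateo starts after Yusuf ends — done with Yusuf.
Tariq starts before Mateo ends → Mateo and Tariq overlap.
Lucia starts exactly when Mateo ends (back-to-back, no overlap).
Lucia starts before Tariq ends → Tariq and Lucia overlap.
Overlapping pairs: Lucia & Tariq, Mateo & Tariq — 2 in total.

2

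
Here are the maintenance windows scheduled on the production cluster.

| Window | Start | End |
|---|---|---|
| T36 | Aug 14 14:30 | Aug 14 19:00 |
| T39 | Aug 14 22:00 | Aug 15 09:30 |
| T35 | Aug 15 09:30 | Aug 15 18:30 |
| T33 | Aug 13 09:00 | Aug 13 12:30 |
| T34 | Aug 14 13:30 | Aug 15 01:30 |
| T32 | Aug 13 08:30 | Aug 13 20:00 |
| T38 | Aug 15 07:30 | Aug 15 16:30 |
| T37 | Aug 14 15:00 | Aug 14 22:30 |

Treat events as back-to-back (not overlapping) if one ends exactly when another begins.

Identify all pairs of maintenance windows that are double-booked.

T32 & T33, T34 & T36, T34 & T37, T34 & T39, T35 & T38, T36 & T37, T37 & T39, T38 & T39

Check each pair: they overlap iff neither finishes before the other starts.
Sorted by start: T32, T33, T34, T36, T37, T39, T38, T35.
T33 starts before T32 ends → T32 and T33 overlap.
T34 starts after T32 ends, so T32 has no further overlaps.
T34 starts after T33 ends, so T33 has no further overlaps.
T36 starts before T34 ends → T34 and T36 overlap.
T37 starts before T34 ends → T34 and T37 overlap.
T39 starts before T34 ends → T34 and T39 overlap.
T38 starts after T34 ends, so T34 has no further overlaps.
T37 starts before T36 ends → T36 and T37 overlap.
T39 starts after T36 ends, so T36 has no further overlaps.
T39 starts before T37 ends → T37 and T39 overlap.
T38 starts after T37 ends, so T37 has no further overlaps.
T38 starts before T39 ends → T39 and T38 overlap.
T35 starts exactly when T39 ends (back-to-back, no overlap).
T35 starts before T38 ends → T38 and T35 overlap.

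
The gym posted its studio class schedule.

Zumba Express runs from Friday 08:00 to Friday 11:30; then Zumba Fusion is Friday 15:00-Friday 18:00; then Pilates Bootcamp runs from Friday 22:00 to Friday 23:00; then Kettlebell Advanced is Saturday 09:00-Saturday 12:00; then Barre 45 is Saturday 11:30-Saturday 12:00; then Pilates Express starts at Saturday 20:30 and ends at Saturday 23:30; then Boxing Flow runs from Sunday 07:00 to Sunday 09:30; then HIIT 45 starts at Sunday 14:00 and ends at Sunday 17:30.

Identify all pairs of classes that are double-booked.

Sorted by start: Zumba Express, Zumba Fusion, Pilates Bootcamp, Kettlebell Advanced, Barre 45, Pilates Express, Boxing Flow, HIIT 45.
Zumba Fusion starts after Zumba Express ends — done with Zumba Express.
Pilates Bootcamp starts after Zumba Fusion ends — done with Zumba Fusion.
Kettlebell Advanced starts after Pilates Bootcamp ends — done with Pilates Bootcamp.
Barre 45 starts before Kettlebell Advanced ends → Kettlebell Advanced and Barre 45 overlap.
Pilates Express starts after Kettlebell Advanced ends — done with Kettlebell Advanced.
Pilates Express starts after Barre 45 ends — done with Barre 45.
Boxing Flow starts after Pilates Express ends — done with Pilates Express.
HIIT 45 starts after Boxing Flow ends.

Barre 45 & Kettlebell Advanced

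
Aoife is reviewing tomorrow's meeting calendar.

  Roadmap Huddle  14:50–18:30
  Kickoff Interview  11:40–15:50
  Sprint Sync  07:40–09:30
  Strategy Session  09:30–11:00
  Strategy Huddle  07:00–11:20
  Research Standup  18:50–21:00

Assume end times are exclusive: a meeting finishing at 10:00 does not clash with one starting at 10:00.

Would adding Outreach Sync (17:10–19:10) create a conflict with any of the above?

Yes — it overlaps Research Standup, Roadmap Huddle

Strategy Huddle: ends 11:20 at or before Outreach Sync starts 17:10 → clear.
Sprint Sync: ends 09:30 at or before Outreach Sync starts 17:10 → clear.
Strategy Session: ends 11:00 at or before Outreach Sync starts 17:10 → clear.
Kickoff Interview: ends 15:50 at or before Outreach Sync starts 17:10 → clear.
Roadmap Huddle: starts 14:50 before Outreach Sync ends 19:10, and ends 18:30 after Outreach Sync starts 17:10 → overlap.
Research Standup: starts 18:50 before Outreach Sync ends 19:10, and ends 21:00 after Outreach Sync starts 17:10 → overlap.
Outreach Sync overlaps Roadmap Huddle, Research Standup.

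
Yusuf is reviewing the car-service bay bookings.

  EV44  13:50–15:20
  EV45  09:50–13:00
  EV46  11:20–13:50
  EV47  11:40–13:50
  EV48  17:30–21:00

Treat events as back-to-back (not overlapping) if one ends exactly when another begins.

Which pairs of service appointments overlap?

Two intervals overlap when each starts before the other ends.
Sorted by start: EV45, EV46, EV47, EV44, EV48.
EV46 starts before EV45 ends → EV45 and EV46 overlap.
EV47 starts before EV45 ends → EV45 and EV47 overlap.
EV44 starts after EV45 ends, so EV45 has no further overlaps.
EV47 starts before EV46 ends → EV46 and EV47 overlap.
EV44 starts exactly when EV46 ends (back-to-back, no overlap), so EV46 has no further overlaps.
EV44 starts exactly when EV47 ends (back-to-back, no overlap), so EV47 has no further overlaps.
EV48 starts after EV44 ends.

EV45 & EV46, EV45 & EV47, EV46 & EV47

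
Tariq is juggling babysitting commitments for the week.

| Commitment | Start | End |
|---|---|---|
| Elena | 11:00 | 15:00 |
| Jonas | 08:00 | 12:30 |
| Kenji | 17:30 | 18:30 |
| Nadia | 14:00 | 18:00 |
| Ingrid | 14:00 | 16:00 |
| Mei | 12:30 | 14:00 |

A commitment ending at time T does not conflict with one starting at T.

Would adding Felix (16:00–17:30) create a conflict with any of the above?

Jonas: ends 12:30 at or before Felix starts 16:00 → clear.
Elena: ends 15:00 at or before Felix starts 16:00 → clear.
Mei: ends 14:00 at or before Felix starts 16:00 → clear.
Nadia: starts 14:00 before Felix ends 17:30, and ends 18:00 after Felix starts 16:00 → overlap.
Ingrid: ends 16:00 at or before Felix starts 16:00 → clear.
Kenji: starts 17:30 at or after Felix ends 17:30 → clear.
Felix overlaps Nadia.

Yes — it overlaps Nadia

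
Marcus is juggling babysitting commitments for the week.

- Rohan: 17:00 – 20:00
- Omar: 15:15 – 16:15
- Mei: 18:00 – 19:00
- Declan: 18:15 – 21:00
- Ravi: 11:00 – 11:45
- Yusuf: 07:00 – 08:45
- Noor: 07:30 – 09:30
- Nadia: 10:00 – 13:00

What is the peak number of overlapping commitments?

Walk through starts and ends in time order (an end at T is processed before a start at T):
07:00 start Yusuf → 1
07:30 start Noor → 2
08:45 end Yusuf → 1
09:30 end Noor → 0
10:00 start Nadia → 1
11:00 start Ravi → 2
11:45 end Ravi → 1
13:00 end Nadia → 0
15:15 start Omar → 1
16:15 end Omar → 0
17:00 start Rohan → 1
18:00 start Mei → 2
18:15 start Declan → 3
19:00 end Mei → 2
20:00 end Rohan → 1
21:00 end Declan → 0
Peak is 3, at 18:15 (Declan, Mei, Rohan).

3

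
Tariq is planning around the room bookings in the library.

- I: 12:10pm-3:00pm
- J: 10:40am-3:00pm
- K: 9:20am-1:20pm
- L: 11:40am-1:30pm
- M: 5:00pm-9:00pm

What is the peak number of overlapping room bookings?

4

Sweep the timeline, counting +1 at each start and −1 at each end (ends before starts at a tie):
9:20am start K → 1
10:40am start J → 2
11:40am start L → 3
12:10pm start I → 4
1:20pm end K → 3
1:30pm end L → 2
3:00pm end I → 1
3:00pm end J → 0
5:00pm start M → 1
9:00pm end M → 0
Peak is 4, at 12:10pm (I, J, K, L).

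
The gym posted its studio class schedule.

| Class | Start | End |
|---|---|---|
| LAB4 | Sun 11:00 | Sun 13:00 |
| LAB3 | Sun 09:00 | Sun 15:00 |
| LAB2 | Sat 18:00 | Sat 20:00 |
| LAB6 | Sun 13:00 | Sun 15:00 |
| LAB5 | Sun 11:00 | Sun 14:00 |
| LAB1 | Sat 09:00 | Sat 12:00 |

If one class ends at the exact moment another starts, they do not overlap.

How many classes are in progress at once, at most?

Sweep the timeline, counting +1 at each start and −1 at each end (ends before starts at a tie):
Sat 09:00 start LAB1 → 1
Sat 12:00 end LAB1 → 0
Sat 18:00 start LAB2 → 1
Sat 20:00 end LAB2 → 0
Sun 09:00 start LAB3 → 1
Sun 11:00 start LAB4 → 2
Sun 11:00 start LAB5 → 3
Sun 13:00 end LAB4 → 2
Sun 13:00 start LAB6 → 3
Sun 14:00 end LAB5 → 2
Sun 15:00 end LAB3 → 1
Sun 15:00 end LAB6 → 0
Peak is 3, at Sun 11:00 (LAB3, LAB4, LAB5).

3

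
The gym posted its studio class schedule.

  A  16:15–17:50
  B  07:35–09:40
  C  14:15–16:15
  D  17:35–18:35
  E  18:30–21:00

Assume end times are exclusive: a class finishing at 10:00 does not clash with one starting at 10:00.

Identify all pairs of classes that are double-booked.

A & D, D & E

Sorted by start: B, C, A, D, E.
C starts after B ends, so nothing later overlaps B either.
A starts exactly when C ends (back-to-back, no overlap), so nothing later overlaps C either.
D starts before A ends → A and D overlap.
E starts after A ends.
E starts before D ends → D and E overlap.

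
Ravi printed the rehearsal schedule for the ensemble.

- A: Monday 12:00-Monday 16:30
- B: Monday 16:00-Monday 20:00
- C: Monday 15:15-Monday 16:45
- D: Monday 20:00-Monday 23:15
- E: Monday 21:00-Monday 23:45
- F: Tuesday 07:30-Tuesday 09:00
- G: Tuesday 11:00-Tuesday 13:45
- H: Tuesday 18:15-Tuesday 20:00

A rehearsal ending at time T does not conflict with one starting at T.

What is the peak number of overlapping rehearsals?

3

Sweep the timeline, counting +1 at each start and −1 at each end (ends before starts at a tie):
Monday 12:00 start A → 1
Monday 15:15 start C → 2
Monday 16:00 start B → 3
Monday 16:30 end A → 2
Monday 16:45 end C → 1
Monday 20:00 end B → 0
Monday 20:00 start D → 1
Monday 21:00 start E → 2
Monday 23:15 end D → 1
Monday 23:45 end E → 0
Tuesday 07:30 start F → 1
Tuesday 09:00 end F → 0
Tuesday 11:00 start G → 1
Tuesday 13:45 end G → 0
Tuesday 18:15 start H → 1
Tuesday 20:00 end H → 0
Peak is 3, at Monday 16:00 (A, B, C).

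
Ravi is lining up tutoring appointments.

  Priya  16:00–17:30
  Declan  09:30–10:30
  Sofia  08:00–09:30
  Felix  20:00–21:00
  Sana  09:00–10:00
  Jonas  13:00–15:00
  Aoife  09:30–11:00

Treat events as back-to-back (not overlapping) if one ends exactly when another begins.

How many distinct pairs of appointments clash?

Sorted by start: Sofia, Sana, Aoife, Declan, Jonas, Priya, Felix.
Sana starts before Sofia ends → Sofia and Sana overlap.
Aoife starts exactly when Sofia ends (back-to-back, no overlap) — done with Sofia.
Aoife starts before Sana ends → Sana and Aoife overlap.
Declan starts before Sana ends → Sana and Declan overlap.
Jonas starts after Sana ends — done with Sana.
Declan starts before Aoife ends → Aoife and Declan overlap.
Jonas starts after Aoife ends — done with Aoife.
Jonas starts after Declan ends — done with Declan.
Priya starts after Jonas ends — done with Jonas.
Felix starts after Priya ends.
Overlapping pairs: Aoife & Declan, Aoife & Sana, Declan & Sana, Sana & Sofia — 4 in total.

4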